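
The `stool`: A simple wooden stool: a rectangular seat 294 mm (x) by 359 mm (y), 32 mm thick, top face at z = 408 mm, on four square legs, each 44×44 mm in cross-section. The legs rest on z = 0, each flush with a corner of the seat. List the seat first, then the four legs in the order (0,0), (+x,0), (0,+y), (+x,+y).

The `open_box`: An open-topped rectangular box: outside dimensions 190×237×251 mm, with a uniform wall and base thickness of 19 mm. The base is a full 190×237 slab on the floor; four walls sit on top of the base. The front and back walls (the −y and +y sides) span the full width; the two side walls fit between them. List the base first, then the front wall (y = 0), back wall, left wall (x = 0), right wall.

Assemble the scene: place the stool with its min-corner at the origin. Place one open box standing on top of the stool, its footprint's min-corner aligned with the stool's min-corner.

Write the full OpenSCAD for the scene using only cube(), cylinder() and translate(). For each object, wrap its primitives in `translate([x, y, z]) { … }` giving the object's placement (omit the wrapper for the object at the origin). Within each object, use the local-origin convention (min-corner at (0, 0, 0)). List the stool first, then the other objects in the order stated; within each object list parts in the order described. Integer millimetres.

translate([0, 0, 376]) cube([294, 359, 32]);
cube([44, 44, 376]);
translate([250, 0, 0]) cube([44, 44, 376]);
translate([0, 315, 0]) cube([44, 44, 376]);
translate([250, 315, 0]) cube([44, 44, 376]);
translate([0, 0, 408]) {
  cube([190, 237, 19]);
  translate([0, 0, 19]) cube([190, 19, 232]);
  translate([0, 218, 19]) cube([190, 19, 232]);
  translate([0, 19, 19]) cube([19, 199, 232]);
  translate([171, 19, 19]) cube([19, 199, 232]);
}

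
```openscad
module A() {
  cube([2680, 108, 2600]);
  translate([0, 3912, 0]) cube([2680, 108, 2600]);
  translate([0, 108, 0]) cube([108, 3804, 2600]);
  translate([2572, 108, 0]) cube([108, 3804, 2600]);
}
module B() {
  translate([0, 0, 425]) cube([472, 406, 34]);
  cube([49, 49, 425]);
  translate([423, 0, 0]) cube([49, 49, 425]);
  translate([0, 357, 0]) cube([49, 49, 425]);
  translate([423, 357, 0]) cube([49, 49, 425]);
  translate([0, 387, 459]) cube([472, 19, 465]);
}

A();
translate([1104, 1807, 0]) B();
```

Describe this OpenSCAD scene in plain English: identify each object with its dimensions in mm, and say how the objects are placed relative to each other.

A is the wall frame of a small rectangular building: four walls, each 2600 mm tall and 108 mm thick, enclosing a footprint 2680 mm (x) by 4020 mm (y) outside-to-outside, with no floor or roof. The front and back walls (the −y and +y sides) span the full width; the two side walls fit between them.

B is a chair: 472×406 mm seat, 34 mm thick, top at z = 459 mm, on four 49 mm square corner legs flush with the seat edges. A 19 mm thick backrest slab spans the full seat width, extending 465 mm above the seat top, its back face flush with the seat's +y edge.

The chair sits inside the house frame, centred.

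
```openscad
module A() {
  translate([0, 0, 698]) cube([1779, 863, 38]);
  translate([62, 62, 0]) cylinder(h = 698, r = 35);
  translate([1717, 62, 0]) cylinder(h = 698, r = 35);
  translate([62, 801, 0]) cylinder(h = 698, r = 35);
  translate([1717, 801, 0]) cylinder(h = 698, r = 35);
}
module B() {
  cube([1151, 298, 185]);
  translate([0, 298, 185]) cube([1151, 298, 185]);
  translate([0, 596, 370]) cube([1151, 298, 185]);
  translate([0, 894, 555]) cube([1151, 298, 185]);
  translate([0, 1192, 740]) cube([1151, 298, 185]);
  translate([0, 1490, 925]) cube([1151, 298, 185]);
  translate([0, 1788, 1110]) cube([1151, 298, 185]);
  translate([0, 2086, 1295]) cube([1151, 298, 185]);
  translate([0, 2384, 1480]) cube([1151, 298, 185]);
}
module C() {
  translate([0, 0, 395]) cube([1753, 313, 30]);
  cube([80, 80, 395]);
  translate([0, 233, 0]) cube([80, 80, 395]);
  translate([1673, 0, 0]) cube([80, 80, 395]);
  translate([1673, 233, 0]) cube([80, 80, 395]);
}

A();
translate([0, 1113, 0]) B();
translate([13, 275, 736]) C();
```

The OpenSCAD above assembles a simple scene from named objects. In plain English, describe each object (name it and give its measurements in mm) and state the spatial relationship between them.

A is a rectangular dining table. The top is 1779×863×38 mm with its upper surface at z = 736 mm. It stands on four round legs of 70 mm diameter, each leg's bounding box inset 27 mm from the nearest pair of top edges, running from the floor to the underside of the top.

B is a run of 9 identical solid stair steps. Each tread is 1151×298 mm and each step block is 185 mm high. Step 1 rests on the floor; step k is offset from step 1 by (k−1)×298 mm in y and (k−1)×185 mm in z.

C is a long wooden bench with a 1753 mm (x) × 313 mm (y) seat, 30 mm thick, its top surface 425 mm above the floor. Four 80 mm square legs at the seat corners, flush with the edges, run from z = 0 to the seat underside.

The staircase is on the floor beside the table on its +y side. The bench is on top of the table, centred.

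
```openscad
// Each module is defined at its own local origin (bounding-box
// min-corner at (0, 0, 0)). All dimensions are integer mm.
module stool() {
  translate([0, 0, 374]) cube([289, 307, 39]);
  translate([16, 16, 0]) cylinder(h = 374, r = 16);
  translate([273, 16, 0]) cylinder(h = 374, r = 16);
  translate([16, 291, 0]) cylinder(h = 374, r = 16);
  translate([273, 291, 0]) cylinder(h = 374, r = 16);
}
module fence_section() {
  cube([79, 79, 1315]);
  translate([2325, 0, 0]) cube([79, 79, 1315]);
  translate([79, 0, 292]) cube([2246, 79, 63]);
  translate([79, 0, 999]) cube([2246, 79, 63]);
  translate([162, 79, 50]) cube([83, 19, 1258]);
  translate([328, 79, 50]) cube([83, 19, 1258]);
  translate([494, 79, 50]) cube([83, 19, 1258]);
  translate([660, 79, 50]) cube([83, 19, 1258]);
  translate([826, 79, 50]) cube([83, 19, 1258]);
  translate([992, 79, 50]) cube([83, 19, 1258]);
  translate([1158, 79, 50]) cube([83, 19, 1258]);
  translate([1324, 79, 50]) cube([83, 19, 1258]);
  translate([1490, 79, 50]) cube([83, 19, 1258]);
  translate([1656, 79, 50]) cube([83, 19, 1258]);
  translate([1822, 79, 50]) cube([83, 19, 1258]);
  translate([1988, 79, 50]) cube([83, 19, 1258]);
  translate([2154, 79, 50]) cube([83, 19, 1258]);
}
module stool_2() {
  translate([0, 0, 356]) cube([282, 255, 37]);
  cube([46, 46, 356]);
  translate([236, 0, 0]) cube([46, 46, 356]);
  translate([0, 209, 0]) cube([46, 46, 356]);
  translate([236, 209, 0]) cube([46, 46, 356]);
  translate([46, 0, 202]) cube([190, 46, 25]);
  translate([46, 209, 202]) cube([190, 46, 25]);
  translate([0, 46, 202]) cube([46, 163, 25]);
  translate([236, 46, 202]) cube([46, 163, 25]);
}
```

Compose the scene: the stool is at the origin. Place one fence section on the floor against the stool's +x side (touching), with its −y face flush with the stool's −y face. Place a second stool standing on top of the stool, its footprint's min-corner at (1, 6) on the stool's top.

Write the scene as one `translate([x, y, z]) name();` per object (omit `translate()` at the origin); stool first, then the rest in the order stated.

stool();
translate([289, 0, 0]) fence_section();
translate([1, 6, 413]) stool_2();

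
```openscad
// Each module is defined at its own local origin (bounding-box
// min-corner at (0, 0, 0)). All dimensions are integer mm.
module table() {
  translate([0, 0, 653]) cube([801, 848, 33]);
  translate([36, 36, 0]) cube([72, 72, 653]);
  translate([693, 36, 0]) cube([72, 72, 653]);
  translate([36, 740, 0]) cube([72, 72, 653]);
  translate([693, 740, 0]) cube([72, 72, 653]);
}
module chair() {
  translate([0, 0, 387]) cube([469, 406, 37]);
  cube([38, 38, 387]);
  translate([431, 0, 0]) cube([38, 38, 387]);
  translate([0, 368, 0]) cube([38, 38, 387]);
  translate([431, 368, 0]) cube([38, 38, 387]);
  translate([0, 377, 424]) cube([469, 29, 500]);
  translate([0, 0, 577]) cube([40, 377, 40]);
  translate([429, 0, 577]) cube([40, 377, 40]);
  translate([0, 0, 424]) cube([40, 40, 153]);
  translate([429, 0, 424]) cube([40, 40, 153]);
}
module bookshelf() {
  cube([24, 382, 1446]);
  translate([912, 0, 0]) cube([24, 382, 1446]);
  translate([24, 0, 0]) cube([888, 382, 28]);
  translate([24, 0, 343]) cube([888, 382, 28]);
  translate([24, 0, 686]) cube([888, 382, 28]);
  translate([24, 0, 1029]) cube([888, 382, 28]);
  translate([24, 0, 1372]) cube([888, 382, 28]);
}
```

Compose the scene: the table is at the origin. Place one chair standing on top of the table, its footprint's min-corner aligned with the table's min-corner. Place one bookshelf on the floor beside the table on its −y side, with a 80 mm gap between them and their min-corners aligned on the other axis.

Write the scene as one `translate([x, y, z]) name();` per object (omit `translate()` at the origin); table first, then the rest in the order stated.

table();
translate([0, 0, 686]) chair();
translate([0, -462, 0]) bookshelf();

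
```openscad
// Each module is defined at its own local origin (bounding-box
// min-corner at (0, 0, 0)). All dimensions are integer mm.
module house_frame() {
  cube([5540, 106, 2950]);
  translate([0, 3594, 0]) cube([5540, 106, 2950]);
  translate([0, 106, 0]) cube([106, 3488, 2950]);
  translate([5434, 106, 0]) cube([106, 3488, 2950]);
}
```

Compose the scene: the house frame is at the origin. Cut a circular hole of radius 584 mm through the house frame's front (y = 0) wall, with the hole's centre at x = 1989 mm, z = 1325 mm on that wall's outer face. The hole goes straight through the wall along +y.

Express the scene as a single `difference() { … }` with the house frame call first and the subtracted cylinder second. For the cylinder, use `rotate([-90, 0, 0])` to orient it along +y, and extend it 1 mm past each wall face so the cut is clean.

difference() {
  house_frame();
  translate([1989, -1, 1325]) rotate([-90, 0, 0]) cylinder(h = 108, r = 584);
}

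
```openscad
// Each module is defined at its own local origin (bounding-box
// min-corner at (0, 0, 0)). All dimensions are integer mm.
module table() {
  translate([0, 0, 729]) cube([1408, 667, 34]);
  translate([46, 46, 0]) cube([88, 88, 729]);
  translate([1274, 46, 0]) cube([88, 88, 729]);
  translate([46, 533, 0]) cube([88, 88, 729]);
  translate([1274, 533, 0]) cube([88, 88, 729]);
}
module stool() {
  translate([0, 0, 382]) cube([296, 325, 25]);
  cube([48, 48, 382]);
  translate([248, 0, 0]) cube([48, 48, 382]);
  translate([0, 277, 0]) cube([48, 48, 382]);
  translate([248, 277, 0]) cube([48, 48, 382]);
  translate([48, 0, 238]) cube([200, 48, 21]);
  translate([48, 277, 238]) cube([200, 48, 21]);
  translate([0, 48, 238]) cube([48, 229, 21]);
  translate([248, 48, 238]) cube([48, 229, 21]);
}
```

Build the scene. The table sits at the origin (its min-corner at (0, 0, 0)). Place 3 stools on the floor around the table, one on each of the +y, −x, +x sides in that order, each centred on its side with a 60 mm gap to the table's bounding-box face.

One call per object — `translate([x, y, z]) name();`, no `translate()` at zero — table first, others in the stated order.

table();
translate([556, 727, 0]) stool();
translate([-356, 171, 0]) stool();
translate([1468, 171, 0]) stool();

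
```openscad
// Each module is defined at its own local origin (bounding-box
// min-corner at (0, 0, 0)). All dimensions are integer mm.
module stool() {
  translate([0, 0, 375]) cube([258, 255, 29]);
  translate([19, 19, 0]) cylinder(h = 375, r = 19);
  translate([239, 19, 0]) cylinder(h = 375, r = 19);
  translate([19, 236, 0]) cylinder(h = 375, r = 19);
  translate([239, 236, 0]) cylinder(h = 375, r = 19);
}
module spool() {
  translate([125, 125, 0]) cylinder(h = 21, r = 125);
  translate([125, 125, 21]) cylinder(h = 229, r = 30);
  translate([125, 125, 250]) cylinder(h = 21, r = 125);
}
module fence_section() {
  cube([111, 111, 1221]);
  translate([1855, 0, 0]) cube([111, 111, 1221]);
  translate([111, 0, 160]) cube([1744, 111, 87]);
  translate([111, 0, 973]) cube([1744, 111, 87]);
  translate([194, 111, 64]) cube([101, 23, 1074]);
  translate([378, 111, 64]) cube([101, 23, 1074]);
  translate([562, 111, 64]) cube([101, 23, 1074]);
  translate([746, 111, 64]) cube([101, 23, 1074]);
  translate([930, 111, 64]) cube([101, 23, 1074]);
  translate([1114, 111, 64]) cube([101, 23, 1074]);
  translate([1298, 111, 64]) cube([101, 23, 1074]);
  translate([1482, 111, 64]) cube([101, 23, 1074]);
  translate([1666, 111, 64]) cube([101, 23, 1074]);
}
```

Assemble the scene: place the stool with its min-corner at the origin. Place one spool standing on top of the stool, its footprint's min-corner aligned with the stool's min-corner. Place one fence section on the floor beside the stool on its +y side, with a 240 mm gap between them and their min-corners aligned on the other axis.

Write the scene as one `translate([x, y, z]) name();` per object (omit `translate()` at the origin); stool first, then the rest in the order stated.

stool();
translate([0, 0, 404]) spool();
translate([0, 495, 0]) fence_section();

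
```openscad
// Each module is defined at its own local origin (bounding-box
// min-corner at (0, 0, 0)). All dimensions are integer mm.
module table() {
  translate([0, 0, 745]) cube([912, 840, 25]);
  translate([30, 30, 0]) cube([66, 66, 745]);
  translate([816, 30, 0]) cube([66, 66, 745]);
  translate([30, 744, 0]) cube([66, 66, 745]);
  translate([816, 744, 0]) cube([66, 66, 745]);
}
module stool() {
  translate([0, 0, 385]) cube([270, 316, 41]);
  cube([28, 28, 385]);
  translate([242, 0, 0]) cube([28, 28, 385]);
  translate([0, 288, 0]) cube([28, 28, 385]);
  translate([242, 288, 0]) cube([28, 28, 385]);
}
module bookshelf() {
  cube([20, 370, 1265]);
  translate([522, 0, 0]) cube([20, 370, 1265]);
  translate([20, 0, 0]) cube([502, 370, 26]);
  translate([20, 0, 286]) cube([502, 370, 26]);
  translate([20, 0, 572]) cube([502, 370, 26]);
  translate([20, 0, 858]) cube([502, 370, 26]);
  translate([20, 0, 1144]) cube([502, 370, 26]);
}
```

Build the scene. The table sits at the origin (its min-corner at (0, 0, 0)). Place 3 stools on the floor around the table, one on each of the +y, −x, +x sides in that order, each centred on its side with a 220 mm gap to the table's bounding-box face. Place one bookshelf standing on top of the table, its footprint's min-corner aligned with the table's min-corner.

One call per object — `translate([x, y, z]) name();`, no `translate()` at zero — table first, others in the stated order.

table();
translate([321, 1060, 0]) stool();
translate([-490, 262, 0]) stool();
translate([1132, 262, 0]) stool();
translate([0, 0, 770]) bookshelf();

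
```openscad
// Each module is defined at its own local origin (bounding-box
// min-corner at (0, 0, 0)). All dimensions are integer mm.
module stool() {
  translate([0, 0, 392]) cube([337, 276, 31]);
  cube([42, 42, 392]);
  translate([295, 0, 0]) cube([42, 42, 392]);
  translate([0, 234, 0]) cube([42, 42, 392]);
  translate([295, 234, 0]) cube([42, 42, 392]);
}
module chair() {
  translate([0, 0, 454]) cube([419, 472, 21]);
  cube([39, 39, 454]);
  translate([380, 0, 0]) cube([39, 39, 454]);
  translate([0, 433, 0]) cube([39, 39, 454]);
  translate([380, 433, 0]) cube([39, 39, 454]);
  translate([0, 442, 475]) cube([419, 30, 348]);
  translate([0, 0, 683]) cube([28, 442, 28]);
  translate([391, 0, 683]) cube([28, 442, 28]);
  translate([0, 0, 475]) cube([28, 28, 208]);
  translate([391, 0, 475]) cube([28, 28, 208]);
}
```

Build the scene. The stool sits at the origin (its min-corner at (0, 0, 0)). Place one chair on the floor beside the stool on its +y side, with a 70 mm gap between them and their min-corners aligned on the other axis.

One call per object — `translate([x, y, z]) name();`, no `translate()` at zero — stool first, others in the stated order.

stool();
translate([0, 346, 0]) chair();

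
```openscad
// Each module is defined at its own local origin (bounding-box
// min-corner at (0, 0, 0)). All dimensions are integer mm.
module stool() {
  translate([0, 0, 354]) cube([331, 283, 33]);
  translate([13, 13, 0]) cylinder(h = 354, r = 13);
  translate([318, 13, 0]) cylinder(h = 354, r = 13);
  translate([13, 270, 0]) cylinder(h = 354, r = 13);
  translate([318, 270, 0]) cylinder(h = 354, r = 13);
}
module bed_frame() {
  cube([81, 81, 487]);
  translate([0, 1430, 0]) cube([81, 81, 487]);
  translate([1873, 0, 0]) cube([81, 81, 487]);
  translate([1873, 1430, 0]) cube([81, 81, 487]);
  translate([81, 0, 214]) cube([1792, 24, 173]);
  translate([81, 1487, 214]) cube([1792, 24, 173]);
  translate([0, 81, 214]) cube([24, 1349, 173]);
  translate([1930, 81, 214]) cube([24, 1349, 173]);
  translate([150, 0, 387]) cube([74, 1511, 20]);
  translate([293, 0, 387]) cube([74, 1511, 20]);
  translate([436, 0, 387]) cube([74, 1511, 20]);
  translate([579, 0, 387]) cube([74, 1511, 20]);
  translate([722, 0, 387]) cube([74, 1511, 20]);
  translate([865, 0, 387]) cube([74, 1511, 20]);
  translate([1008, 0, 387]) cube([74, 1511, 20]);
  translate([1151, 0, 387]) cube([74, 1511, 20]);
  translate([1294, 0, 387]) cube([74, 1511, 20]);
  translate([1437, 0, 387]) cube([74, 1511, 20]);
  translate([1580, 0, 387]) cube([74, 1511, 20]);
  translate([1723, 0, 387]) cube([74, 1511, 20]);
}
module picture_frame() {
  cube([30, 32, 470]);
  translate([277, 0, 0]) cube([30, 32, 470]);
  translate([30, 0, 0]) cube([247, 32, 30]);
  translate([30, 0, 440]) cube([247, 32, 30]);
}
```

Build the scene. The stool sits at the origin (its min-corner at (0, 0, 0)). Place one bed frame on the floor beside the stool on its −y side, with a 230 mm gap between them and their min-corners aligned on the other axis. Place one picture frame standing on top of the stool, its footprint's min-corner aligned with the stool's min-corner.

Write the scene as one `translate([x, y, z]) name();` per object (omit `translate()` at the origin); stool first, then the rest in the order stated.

stool();
translate([0, -1741, 0]) bed_frame();
translate([0, 0, 387]) picture_frame();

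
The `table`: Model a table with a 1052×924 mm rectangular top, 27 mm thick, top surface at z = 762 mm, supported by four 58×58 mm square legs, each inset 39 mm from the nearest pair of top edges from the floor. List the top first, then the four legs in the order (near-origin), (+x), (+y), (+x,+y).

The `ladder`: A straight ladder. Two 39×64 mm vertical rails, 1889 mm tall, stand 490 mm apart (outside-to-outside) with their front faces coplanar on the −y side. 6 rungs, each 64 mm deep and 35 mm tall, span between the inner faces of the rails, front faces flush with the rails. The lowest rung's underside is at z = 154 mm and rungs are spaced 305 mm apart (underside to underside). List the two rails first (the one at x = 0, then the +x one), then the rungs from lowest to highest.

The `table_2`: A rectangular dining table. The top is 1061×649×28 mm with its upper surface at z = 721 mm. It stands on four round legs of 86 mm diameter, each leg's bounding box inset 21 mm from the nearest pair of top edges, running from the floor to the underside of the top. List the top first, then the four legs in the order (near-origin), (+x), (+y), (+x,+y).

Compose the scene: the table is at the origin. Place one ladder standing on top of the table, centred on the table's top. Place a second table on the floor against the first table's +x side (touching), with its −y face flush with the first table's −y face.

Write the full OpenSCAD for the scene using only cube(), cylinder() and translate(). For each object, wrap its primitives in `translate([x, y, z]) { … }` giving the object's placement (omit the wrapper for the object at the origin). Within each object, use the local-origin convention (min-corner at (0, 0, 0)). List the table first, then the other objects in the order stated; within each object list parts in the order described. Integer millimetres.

translate([0, 0, 735]) cube([1052, 924, 27]);
translate([39, 39, 0]) cube([58, 58, 735]);
translate([955, 39, 0]) cube([58, 58, 735]);
translate([39, 827, 0]) cube([58, 58, 735]);
translate([955, 827, 0]) cube([58, 58, 735]);
translate([281, 430, 762]) {
  cube([39, 64, 1889]);
  translate([451, 0, 0]) cube([39, 64, 1889]);
  translate([39, 0, 154]) cube([412, 64, 35]);
  translate([39, 0, 459]) cube([412, 64, 35]);
  translate([39, 0, 764]) cube([412, 64, 35]);
  translate([39, 0, 1069]) cube([412, 64, 35]);
  translate([39, 0, 1374]) cube([412, 64, 35]);
  translate([39, 0, 1679]) cube([412, 64, 35]);
}
translate([1052, 0, 0]) {
  translate([0, 0, 693]) cube([1061, 649, 28]);
  translate([64, 64, 0]) cylinder(h = 693, r = 43);
  translate([997, 64, 0]) cylinder(h = 693, r = 43);
  translate([64, 585, 0]) cylinder(h = 693, r = 43);
  translate([997, 585, 0]) cylinder(h = 693, r = 43);
}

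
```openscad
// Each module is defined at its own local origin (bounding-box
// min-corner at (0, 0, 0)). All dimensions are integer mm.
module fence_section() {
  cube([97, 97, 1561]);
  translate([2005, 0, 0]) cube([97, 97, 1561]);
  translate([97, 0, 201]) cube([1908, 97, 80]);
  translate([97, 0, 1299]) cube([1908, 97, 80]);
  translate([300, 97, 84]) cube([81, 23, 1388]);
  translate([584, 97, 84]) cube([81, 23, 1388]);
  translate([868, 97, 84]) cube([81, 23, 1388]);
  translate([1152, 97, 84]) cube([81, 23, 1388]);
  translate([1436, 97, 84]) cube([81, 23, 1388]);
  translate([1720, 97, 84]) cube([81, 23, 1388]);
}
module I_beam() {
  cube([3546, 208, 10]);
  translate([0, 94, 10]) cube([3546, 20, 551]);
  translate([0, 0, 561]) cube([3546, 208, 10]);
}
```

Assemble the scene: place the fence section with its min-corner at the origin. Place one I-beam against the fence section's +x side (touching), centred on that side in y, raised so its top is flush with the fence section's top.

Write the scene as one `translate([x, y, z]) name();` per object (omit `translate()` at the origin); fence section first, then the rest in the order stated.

fence_section();
translate([2102, -44, 990]) I_beam();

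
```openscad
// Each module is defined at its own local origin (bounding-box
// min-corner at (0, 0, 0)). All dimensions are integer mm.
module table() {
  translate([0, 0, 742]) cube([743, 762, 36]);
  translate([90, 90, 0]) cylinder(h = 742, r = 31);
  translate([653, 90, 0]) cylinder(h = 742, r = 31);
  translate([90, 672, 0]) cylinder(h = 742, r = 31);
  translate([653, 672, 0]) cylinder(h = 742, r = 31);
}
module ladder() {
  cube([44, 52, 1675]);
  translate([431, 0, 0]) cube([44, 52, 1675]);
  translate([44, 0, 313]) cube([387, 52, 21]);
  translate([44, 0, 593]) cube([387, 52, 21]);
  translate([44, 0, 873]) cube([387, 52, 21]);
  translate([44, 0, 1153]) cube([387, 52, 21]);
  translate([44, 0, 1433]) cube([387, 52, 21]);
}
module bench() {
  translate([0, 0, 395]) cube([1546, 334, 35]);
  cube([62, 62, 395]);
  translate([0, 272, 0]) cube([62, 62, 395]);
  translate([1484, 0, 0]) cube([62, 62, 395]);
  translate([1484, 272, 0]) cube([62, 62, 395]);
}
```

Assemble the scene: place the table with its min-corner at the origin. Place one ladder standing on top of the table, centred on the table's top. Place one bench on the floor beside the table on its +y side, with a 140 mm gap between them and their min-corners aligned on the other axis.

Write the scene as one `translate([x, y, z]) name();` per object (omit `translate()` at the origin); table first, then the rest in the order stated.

table();
translate([134, 355, 778]) ladder();
translate([0, 902, 0]) bench();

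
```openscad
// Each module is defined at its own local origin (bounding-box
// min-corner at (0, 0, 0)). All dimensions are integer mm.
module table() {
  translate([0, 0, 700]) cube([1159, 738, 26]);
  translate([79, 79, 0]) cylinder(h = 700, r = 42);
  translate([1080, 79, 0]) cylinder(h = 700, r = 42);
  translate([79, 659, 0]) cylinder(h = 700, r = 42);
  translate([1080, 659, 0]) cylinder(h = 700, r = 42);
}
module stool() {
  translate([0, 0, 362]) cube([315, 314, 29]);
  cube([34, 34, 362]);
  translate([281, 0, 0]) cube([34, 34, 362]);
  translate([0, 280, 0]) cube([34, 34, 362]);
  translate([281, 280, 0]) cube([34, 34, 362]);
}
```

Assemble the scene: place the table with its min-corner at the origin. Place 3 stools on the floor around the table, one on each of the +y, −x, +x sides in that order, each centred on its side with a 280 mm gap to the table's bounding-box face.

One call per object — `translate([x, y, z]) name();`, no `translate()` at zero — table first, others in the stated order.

table();
translate([422, 1018, 0]) stool();
translate([-595, 212, 0]) stool();
translate([1439, 212, 0]) stool();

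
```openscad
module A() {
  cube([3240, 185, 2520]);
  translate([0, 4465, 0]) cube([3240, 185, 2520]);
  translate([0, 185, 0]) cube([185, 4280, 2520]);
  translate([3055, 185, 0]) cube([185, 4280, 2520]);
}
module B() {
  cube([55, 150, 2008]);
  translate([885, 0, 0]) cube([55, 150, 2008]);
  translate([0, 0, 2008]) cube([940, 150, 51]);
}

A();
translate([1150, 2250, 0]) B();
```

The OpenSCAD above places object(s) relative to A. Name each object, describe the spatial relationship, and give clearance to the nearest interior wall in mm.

Clearances: x = 965, y = 2065; minimum 965 mm.

A is a house frame. B is a door frame. The door frame sits inside the house frame, centred. The clearance to the nearest interior wall is 965 mm.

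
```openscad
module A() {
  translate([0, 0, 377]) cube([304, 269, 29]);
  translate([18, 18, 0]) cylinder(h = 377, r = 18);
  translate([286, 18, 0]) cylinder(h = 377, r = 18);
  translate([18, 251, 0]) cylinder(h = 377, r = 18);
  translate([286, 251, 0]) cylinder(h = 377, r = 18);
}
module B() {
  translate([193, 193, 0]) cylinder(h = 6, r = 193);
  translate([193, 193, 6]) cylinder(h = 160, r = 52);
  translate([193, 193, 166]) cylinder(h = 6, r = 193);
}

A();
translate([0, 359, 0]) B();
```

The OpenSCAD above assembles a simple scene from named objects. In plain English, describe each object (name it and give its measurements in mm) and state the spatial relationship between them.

A is a four-legged stool. The seat is 304×269 mm, 29 mm thick, top at z = 406 mm. It stands on four round legs, each 36 mm in diameter, from z = 0 to the seat underside, each leg's axis is inset half a diameter from the nearest pair of seat edges (so the leg's bounding box is flush with the corner).

B is a spool: two coaxial disc flanges of radius 193 mm and thickness 6 mm, joined by a core cylinder of radius 52 mm and height 160 mm. The lower flange rests on z = 0 and the three cylinders share a vertical axis.

The spool is on the floor beside the stool on its +y side.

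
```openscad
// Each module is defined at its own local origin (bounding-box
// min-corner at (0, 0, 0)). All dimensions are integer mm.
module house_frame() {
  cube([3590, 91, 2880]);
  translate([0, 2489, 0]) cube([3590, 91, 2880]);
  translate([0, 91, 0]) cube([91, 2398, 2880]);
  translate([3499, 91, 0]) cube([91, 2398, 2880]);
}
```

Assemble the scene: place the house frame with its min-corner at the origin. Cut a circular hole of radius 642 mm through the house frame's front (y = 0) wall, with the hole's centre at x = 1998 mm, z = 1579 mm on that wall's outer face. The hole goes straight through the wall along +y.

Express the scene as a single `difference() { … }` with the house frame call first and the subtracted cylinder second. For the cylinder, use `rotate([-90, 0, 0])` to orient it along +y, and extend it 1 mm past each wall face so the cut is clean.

difference() {
  house_frame();
  translate([1998, -1, 1579]) rotate([-90, 0, 0]) cylinder(h = 93, r = 642);
}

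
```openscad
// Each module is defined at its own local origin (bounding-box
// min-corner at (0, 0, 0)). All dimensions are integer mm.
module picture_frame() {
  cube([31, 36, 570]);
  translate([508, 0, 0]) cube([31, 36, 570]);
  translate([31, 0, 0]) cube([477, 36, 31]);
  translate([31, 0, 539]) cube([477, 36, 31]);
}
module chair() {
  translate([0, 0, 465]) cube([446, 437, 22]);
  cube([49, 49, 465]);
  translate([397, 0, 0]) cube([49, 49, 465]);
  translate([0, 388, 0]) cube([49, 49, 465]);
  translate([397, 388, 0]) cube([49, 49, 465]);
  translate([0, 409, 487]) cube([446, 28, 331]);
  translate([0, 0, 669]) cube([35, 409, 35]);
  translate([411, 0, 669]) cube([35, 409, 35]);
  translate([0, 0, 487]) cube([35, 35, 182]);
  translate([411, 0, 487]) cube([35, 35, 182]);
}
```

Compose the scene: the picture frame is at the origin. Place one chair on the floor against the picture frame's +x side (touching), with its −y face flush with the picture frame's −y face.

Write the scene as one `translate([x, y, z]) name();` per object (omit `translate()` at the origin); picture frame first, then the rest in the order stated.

picture_frame();
translate([539, 0, 0]) chair();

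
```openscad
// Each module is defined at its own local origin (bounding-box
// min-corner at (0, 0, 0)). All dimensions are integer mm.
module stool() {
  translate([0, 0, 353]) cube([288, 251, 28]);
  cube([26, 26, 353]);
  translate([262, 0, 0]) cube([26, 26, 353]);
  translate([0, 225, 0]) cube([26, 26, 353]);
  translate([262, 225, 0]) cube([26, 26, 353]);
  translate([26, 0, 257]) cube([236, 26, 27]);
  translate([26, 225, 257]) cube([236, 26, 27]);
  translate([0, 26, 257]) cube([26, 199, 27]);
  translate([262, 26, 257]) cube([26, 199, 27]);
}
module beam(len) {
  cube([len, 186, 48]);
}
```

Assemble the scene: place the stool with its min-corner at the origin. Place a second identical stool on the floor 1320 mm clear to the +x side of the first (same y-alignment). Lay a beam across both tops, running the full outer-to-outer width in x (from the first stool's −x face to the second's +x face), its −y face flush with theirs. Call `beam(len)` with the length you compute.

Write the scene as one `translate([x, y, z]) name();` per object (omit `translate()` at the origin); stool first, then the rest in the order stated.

stool();
translate([1608, 0, 0]) stool();
translate([0, 0, 381]) beam(1896);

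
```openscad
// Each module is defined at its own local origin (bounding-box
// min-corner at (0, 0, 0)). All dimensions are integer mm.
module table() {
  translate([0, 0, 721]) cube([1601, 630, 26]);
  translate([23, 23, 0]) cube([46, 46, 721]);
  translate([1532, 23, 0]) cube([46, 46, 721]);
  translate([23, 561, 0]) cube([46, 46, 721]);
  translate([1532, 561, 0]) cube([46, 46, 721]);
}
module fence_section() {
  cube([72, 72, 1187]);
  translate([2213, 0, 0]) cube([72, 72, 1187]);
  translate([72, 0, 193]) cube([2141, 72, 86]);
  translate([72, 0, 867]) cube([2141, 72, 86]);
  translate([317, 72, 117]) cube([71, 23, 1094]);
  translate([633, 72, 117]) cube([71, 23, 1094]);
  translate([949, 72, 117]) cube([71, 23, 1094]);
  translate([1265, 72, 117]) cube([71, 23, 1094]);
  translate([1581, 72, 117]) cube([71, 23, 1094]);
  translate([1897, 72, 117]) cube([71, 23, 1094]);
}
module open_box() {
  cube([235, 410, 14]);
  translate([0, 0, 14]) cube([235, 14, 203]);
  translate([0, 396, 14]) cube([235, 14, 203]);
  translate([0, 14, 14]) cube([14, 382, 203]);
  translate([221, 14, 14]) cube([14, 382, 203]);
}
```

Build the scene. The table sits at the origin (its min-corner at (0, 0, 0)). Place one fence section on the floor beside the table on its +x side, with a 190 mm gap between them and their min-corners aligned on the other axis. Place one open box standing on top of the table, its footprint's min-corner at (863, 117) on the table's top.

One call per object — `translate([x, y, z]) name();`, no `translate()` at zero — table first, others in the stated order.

table();
translate([1791, 0, 0]) fence_section();
translate([863, 117, 747]) open_box();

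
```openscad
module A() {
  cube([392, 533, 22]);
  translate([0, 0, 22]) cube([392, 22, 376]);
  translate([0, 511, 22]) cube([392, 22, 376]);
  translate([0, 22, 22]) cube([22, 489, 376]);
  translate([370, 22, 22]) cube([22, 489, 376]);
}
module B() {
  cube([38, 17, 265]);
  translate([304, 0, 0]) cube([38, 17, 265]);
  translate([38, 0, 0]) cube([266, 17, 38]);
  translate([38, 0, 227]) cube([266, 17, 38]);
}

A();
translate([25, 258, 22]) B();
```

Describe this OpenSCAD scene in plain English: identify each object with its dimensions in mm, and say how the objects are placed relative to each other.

A is an open-topped rectangular box: outside dimensions 392×533×398 mm, with a uniform wall and base thickness of 22 mm. The base is a full 392×533 slab on the floor; four walls sit on top of the base. The front and back walls (the −y and +y sides) span the full width; the two side walls fit between them.

B is a picture frame with a 266×189 mm rectangular opening (x by z) and a uniform 38 mm border on every side. Frame depth is 17 mm along y. It is built from two vertical stiles running the full outside height and two horizontal rails spanning the gap between the stiles.

The picture frame sits inside the open box, centred.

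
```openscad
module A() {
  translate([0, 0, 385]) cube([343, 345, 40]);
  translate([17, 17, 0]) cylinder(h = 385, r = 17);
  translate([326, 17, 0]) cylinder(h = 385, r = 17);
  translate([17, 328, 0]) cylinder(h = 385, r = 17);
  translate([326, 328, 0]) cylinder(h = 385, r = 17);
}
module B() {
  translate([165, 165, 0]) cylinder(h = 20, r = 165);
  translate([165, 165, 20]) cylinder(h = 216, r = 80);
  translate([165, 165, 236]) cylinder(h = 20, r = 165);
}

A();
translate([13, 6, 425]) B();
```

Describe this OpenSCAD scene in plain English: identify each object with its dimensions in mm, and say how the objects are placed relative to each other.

A is a four-legged stool. The seat is a 343×345×40 mm slab whose top surface is at z = 425 mm; four round legs, each 34 mm in diameter, run from the floor (z = 0) to the underside of the seat, each leg's axis is inset half a diameter from the nearest pair of seat edges (so the leg's bounding box is flush with the corner).

B is a spool: two coaxial disc flanges of radius 165 mm and thickness 20 mm, joined by a core cylinder of radius 80 mm and height 216 mm. The lower flange rests on z = 0 and the three cylinders share a vertical axis.

The spool is on top of the stool.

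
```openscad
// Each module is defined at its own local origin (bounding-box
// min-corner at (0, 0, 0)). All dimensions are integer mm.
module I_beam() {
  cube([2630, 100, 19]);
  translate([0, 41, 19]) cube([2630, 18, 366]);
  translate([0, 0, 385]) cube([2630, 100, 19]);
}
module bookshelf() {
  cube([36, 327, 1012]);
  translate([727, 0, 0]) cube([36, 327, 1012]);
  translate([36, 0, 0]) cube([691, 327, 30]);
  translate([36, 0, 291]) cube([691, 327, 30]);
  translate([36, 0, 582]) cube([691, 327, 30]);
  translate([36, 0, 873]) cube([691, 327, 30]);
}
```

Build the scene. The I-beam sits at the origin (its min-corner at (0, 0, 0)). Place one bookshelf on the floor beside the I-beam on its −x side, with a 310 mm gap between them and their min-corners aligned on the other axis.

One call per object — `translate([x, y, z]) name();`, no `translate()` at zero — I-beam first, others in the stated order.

I_beam();
translate([-1073, 0, 0]) bookshelf();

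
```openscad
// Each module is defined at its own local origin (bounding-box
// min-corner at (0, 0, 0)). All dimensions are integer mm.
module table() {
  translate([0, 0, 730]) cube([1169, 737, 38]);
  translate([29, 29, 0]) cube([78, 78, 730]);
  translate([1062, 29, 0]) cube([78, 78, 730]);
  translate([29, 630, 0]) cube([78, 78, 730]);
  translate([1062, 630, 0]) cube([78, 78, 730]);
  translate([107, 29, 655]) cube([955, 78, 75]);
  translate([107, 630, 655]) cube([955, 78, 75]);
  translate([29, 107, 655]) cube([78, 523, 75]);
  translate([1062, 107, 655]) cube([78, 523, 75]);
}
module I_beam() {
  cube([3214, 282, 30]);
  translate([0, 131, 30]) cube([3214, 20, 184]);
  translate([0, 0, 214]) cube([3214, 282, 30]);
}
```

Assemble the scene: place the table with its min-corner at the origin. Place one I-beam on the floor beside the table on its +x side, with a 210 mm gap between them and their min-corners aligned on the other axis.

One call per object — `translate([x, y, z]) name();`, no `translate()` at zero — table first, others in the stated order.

table();
translate([1379, 0, 0]) I_beam();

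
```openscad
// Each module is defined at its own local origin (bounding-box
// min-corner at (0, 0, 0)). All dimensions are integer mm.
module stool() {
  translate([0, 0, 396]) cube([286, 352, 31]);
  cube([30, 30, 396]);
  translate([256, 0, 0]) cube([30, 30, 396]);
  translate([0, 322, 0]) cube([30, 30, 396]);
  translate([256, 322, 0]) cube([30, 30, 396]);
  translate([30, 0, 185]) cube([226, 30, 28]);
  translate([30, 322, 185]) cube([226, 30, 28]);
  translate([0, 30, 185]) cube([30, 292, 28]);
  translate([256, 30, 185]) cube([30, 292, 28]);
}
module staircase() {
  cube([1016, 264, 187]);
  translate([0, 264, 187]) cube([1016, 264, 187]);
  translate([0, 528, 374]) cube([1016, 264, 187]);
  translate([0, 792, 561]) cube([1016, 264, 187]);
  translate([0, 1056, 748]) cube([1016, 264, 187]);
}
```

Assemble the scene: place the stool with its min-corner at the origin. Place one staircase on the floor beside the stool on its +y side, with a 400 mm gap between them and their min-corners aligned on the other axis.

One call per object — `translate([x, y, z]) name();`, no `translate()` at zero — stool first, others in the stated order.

stool();
translate([0, 752, 0]) staircase();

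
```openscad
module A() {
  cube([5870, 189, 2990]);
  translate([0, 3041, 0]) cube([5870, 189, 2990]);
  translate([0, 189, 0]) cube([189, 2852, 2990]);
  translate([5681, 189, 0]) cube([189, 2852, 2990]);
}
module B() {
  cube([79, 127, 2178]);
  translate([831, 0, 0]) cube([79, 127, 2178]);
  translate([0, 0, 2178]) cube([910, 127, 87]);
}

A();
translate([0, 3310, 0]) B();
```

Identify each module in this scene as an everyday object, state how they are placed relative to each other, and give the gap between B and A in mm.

A is a house frame. B is a door frame. The door frame is on the floor beside the house frame on its +y side. The gap between the door frame and the house frame is 80 mm.

The door frame's nearest face is 80 mm from the house frame's +y face.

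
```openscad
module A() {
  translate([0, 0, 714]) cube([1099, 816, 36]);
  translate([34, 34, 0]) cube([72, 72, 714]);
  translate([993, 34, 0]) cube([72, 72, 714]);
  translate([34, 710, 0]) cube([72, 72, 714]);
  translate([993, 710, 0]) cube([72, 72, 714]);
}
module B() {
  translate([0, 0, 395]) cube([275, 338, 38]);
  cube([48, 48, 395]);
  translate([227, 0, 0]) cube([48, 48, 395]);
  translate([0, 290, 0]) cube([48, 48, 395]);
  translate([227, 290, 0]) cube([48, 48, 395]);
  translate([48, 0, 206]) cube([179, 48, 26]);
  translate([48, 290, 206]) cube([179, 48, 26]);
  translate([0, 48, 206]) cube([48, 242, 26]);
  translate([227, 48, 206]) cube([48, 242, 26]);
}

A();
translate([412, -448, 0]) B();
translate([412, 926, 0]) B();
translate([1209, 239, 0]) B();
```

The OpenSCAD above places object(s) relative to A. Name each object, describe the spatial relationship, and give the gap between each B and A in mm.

A is a table. B is a stool. Three stools sit around the table at the −y, +y, +x sides. The gap between each stool and the table is 110 mm.

Each stool's nearest face is 110 mm from the table's bounding box.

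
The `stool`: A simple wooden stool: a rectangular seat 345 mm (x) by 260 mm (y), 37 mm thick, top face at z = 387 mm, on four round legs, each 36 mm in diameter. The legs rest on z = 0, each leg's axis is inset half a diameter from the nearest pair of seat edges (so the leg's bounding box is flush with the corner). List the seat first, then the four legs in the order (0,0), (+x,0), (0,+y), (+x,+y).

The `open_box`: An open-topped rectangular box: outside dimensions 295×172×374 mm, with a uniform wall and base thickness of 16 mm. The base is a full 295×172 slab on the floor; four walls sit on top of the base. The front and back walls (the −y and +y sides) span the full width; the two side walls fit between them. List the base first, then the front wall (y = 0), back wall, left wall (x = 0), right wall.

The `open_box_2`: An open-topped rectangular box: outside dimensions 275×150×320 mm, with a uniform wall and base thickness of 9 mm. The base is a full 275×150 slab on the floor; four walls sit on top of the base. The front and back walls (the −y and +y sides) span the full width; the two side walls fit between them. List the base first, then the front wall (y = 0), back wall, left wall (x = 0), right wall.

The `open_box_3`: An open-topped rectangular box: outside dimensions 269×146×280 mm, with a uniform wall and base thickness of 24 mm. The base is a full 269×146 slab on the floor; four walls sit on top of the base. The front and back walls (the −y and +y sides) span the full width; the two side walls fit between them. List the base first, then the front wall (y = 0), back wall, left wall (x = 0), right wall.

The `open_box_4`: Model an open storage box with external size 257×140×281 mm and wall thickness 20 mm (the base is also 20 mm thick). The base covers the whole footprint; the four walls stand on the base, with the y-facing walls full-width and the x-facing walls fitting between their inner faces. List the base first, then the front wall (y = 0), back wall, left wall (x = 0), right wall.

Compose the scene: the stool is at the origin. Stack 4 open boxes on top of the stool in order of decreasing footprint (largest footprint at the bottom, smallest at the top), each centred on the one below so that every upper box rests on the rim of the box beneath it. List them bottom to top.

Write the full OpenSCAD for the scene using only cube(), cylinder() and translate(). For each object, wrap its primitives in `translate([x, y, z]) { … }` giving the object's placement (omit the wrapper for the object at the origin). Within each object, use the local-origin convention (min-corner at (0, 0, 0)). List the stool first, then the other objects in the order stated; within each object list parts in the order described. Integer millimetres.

translate([0, 0, 350]) cube([345, 260, 37]);
translate([18, 18, 0]) cylinder(h = 350, r = 18);
translate([327, 18, 0]) cylinder(h = 350, r = 18);
translate([18, 242, 0]) cylinder(h = 350, r = 18);
translate([327, 242, 0]) cylinder(h = 350, r = 18);
translate([25, 44, 387]) {
  cube([295, 172, 16]);
  translate([0, 0, 16]) cube([295, 16, 358]);
  translate([0, 156, 16]) cube([295, 16, 358]);
  translate([0, 16, 16]) cube([16, 140, 358]);
  translate([279, 16, 16]) cube([16, 140, 358]);
}
translate([35, 55, 761]) {
  cube([275, 150, 9]);
  translate([0, 0, 9]) cube([275, 9, 311]);
  translate([0, 141, 9]) cube([275, 9, 311]);
  translate([0, 9, 9]) cube([9, 132, 311]);
  translate([266, 9, 9]) cube([9, 132, 311]);
}
translate([38, 57, 1081]) {
  cube([269, 146, 24]);
  translate([0, 0, 24]) cube([269, 24, 256]);
  translate([0, 122, 24]) cube([269, 24, 256]);
  translate([0, 24, 24]) cube([24, 98, 256]);
  translate([245, 24, 24]) cube([24, 98, 256]);
}
translate([44, 60, 1361]) {
  cube([257, 140, 20]);
  translate([0, 0, 20]) cube([257, 20, 261]);
  translate([0, 120, 20]) cube([257, 20, 261]);
  translate([0, 20, 20]) cube([20, 100, 261]);
  translate([237, 20, 20]) cube([20, 100, 261]);
}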